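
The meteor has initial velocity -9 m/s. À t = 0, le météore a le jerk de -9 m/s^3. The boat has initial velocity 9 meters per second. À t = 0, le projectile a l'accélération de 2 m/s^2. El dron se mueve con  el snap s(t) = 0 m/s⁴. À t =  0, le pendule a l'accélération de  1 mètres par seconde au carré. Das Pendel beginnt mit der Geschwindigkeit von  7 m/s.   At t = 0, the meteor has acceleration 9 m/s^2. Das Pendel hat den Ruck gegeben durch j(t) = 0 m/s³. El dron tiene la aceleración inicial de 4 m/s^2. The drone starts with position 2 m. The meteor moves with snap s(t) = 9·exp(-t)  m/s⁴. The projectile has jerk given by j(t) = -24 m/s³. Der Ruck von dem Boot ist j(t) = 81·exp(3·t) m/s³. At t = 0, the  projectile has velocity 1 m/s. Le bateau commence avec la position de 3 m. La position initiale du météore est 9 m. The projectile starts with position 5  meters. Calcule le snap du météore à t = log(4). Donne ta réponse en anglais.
We have snap s(t) = 9·exp(-t). Substituting t = log(4): s(log(4)) = 9/4.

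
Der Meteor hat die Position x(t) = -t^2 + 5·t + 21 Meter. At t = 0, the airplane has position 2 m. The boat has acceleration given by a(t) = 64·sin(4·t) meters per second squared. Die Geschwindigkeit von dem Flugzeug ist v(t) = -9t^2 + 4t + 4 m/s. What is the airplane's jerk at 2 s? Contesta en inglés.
To solve this, we need to take 2 derivatives of our velocity equation v(t) = -9·t^2 + 4·t + 4. Differentiating velocity, we get acceleration: a(t) = 4 - 18·t. Taking d/dt of a(t), we find j(t) = -18. We have jerk j(t) = -18. Substituting t = 2: j(2) = -18.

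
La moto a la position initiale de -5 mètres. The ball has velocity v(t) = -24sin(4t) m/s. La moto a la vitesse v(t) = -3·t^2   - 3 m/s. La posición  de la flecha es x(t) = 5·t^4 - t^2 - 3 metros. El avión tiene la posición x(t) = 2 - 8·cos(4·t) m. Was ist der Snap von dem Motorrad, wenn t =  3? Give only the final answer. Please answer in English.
The answer is 0.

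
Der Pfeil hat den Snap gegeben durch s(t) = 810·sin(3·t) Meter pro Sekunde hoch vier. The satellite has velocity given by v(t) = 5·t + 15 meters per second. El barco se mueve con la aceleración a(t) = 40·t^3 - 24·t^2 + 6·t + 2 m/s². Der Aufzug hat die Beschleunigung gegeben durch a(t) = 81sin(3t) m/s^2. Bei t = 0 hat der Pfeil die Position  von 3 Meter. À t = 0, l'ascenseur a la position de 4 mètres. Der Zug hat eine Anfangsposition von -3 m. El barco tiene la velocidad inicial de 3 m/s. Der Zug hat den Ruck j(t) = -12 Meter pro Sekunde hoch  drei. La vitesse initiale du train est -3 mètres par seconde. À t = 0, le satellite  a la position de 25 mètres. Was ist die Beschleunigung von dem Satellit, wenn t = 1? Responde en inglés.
Starting from velocity v(t) = 5·t + 15, we take 1 derivative. Differentiating velocity, we get acceleration: a(t) = 5. From the given acceleration equation a(t) = 5, we substitute t = 1 to get a = 5.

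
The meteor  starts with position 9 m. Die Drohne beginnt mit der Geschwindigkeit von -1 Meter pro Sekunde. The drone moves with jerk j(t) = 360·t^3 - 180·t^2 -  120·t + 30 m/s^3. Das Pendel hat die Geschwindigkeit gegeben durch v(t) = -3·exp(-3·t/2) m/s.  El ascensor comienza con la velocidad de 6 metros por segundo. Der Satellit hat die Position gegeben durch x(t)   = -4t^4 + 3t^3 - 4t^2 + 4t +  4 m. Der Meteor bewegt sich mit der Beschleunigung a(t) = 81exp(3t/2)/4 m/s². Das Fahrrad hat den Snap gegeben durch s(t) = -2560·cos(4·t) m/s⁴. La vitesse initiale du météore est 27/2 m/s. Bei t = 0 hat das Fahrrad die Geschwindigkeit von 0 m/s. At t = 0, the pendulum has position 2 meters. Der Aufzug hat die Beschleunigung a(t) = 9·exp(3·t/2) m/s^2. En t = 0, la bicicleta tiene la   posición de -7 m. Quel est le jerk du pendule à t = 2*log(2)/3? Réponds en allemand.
Um dies zu lösen, müssen wir 2 Ableitungen unserer Gleichung für die Geschwindigkeit v(t) = -3·exp(-3·t/2) nehmen. Durch Ableiten von der Geschwindigkeit erhalten wir die Beschleunigung: a(t) = 9·exp(-3·t/2)/2. Durch Ableiten von der Beschleunigung erhalten wir den Ruck: j(t) = -27·exp(-3·t/2)/4. Wir haben den Ruck j(t) = -27·exp(-3·t/2)/4. Durch Einsetzen von t = 2*log(2)/3: j(2*log(2)/3) = -27/8.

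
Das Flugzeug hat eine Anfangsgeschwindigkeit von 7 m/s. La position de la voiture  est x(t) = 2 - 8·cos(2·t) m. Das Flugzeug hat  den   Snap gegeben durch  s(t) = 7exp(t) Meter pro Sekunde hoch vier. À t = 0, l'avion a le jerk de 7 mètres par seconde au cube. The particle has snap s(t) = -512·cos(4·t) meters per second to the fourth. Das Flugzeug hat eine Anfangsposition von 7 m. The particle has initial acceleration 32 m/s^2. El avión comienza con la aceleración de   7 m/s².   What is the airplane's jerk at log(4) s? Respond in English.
We need to integrate our snap equation s(t) = 7·exp(t) 1 time. The antiderivative of snap, with j(0) = 7, gives jerk: j(t) = 7·exp(t). We have jerk j(t) = 7·exp(t). Substituting t = log(4): j(log(4)) = 28.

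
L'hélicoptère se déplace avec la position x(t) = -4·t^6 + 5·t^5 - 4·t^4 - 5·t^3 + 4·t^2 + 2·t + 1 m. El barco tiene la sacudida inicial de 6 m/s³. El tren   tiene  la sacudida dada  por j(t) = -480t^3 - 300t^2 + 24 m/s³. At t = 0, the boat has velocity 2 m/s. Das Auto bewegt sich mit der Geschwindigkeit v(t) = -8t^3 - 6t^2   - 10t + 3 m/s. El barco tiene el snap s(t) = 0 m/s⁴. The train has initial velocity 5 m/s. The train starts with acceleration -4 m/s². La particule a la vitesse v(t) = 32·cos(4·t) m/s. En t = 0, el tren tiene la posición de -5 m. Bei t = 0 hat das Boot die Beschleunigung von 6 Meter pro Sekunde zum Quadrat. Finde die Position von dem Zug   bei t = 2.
Ausgehend von dem Ruck j(t) = -480·t^3 - 300·t^2 + 24, nehmen wir 3 Integrale. Mit ∫j(t)dt und Anwendung von a(0) = -4, finden wir a(t) = -120·t^4 - 100·t^3 + 24·t - 4. Die Stammfunktion von der Beschleunigung, mit v(0) = 5, ergibt die Geschwindigkeit: v(t) = -24·t^5 - 25·t^4 + 12·t^2 - 4·t + 5. Mit ∫v(t)dt und Anwendung von x(0) = -5, finden wir x(t) = -4·t^6 - 5·t^5 + 4·t^3 - 2·t^2 + 5·t - 5. Mit x(t) = -4·t^6 - 5·t^5 + 4·t^3 - 2·t^2 + 5·t - 5 und Einsetzen von t = 2, finden wir x = -387.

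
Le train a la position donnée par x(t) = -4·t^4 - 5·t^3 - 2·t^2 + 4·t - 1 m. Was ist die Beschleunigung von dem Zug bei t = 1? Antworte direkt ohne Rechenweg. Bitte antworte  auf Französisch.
À t = 1, a = -82.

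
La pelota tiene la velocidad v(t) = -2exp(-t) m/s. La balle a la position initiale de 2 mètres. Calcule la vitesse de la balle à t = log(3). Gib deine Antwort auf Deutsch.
Wir haben die Geschwindigkeit v(t) = -2·exp(-t). Durch Einsetzen von t = log(3): v(log(3)) = -2/3.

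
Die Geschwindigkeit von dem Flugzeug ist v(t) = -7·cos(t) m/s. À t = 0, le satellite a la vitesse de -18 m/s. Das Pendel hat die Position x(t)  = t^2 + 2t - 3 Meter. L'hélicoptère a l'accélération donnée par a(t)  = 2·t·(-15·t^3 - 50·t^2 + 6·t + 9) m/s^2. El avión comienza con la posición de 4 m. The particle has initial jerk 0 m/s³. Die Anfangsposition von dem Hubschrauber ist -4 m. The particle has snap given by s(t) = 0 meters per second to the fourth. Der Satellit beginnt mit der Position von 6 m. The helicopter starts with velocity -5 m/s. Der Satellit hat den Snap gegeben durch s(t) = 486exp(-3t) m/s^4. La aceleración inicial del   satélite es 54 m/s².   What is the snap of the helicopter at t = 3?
We must differentiate our acceleration equation a(t) = 2·t·(-15·t^3 - 50·t^2 + 6·t + 9) 2 times. The derivative of acceleration gives jerk: j(t) = -30·t^3 - 100·t^2 + 2·t·(-45·t^2 - 100·t + 6) + 12·t + 18. Taking d/dt of j(t), we find s(t) = -180·t^2 + 2·t·(-90·t - 100) - 400·t + 24. We have snap s(t) = -180·t^2 + 2·t·(-90·t - 100) - 400·t + 24. Substituting t = 3: s(3) = -5016.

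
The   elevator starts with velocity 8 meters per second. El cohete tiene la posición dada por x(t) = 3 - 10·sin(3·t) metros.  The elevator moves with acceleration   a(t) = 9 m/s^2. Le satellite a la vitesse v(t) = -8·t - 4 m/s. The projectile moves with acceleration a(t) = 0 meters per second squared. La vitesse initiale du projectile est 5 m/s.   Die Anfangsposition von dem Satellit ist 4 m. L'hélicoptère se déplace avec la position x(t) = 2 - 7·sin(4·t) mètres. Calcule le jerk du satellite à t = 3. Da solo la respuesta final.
La réponse est 0.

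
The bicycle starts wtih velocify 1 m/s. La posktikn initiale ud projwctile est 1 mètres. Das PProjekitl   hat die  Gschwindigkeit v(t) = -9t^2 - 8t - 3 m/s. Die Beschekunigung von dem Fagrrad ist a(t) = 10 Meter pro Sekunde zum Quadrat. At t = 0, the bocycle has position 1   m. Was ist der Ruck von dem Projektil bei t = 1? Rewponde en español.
Debemos derivar nuestra ecuación de la velocidad v(t) = -9·t^2 - 8·t - 3 2 veces. Derivando la velocidad, obtenemos la aceleración: a(t) = -18·t - 8. Derivando la aceleración, obtenemos la sacudida: j(t) = -18. Tenemos la sacudida j(t) = -18. Sustituyendo t = 1: j(1) = -18.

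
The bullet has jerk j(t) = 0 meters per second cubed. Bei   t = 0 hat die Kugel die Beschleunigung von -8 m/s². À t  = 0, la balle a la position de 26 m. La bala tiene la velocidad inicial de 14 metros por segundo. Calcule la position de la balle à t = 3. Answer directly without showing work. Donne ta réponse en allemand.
Die Position bei t = 3 ist x = 32.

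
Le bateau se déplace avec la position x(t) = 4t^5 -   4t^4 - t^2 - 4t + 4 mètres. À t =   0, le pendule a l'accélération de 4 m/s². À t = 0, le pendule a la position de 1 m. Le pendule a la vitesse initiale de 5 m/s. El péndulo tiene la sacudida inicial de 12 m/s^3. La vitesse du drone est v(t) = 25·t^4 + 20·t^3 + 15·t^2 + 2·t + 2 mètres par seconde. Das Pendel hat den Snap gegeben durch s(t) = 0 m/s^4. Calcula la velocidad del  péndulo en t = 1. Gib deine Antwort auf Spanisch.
Para resolver esto, necesitamos tomar 3 integrales de nuestra ecuación del snap s(t) = 0. Tomando ∫s(t)dt y aplicando j(0) = 12, encontramos j(t) = 12. La integral de la sacudida, con a(0) = 4, da la aceleración: a(t) = 12·t + 4. La integral de la aceleración es la velocidad. Usando v(0) = 5, obtenemos v(t) = 6·t^2 + 4·t + 5. De la ecuación de la velocidad v(t) = 6·t^2 + 4·t + 5, sustituimos t = 1 para obtener v = 15.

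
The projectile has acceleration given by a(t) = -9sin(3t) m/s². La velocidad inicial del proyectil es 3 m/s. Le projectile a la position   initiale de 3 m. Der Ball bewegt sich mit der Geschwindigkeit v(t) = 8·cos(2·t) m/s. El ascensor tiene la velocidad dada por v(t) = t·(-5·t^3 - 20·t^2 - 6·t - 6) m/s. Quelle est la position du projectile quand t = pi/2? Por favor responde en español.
Necesitamos integrar nuestra ecuación de la aceleración a(t) = -9·sin(3·t) 2 veces. La integral de la aceleración, con v(0) = 3, da la velocidad: v(t) = 3·cos(3·t). Tomando ∫v(t)dt y aplicando x(0) = 3, encontramos x(t) = sin(3·t) + 3. Usando x(t) = sin(3·t) + 3 y sustituyendo t = pi/2, encontramos x = 2.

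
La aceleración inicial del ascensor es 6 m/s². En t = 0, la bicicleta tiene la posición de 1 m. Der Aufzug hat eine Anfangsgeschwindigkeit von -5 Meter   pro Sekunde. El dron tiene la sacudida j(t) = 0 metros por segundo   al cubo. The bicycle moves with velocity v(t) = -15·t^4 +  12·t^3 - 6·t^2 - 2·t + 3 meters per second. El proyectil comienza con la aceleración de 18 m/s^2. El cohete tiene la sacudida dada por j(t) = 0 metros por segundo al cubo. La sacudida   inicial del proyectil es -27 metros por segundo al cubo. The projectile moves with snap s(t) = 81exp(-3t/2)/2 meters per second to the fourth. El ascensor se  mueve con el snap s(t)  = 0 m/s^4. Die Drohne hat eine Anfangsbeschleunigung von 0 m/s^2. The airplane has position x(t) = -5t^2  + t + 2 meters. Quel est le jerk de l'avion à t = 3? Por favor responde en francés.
En partant de la position x(t) = -5·t^2 + t + 2, nous prenons 3 dérivées. En prenant d/dt de x(t), nous trouvons v(t) = 1 - 10·t. En dérivant la vitesse, nous obtenons l'accélération: a(t) = -10. En dérivant l'accélération, nous obtenons le jerk: j(t) = 0. Nous avons le jerk j(t) = 0. En substituant t = 3: j(3) = 0.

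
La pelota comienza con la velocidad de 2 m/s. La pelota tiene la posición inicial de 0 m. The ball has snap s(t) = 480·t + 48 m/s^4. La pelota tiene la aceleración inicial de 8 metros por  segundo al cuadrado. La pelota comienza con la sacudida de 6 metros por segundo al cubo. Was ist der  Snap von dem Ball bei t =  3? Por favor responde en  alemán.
Mit s(t) = 480·t + 48 und Einsetzen von t = 3, finden wir s = 1488.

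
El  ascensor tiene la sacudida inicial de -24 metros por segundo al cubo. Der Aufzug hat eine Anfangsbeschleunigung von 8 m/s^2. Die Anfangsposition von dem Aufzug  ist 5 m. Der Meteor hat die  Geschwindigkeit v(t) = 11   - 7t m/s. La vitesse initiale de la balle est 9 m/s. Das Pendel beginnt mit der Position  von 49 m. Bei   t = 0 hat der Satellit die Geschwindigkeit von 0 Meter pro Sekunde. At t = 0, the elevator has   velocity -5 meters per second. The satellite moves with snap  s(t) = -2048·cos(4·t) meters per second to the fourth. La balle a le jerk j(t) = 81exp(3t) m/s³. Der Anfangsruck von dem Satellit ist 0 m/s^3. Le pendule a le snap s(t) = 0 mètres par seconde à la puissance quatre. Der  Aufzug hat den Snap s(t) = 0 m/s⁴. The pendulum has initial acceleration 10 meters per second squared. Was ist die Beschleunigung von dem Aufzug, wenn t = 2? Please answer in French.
Nous devons intégrer notre équation du snap s(t) = 0 2 fois. La primitive du snap, avec j(0) = -24, donne le jerk: j(t) = -24. En prenant ∫j(t)dt et en appliquant a(0) = 8, nous trouvons a(t) = 8 - 24·t. En utilisant a(t) = 8 - 24·t et en substituant t = 2, nous trouvons a = -40.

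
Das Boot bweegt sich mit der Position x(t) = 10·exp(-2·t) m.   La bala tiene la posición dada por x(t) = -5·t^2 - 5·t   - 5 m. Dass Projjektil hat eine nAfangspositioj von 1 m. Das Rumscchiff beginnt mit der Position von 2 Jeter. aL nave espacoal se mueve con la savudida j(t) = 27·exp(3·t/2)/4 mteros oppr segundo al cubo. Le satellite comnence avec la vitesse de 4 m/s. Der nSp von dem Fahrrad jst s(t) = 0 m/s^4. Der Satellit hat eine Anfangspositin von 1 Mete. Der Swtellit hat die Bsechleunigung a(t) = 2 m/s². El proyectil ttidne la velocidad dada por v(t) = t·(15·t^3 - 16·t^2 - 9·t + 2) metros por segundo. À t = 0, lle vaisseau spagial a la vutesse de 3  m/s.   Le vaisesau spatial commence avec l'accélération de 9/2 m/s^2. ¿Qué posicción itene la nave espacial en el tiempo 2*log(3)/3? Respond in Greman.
Wir müssen unsere Gleichung für den Ruck j(t) = 27·exp(3·t/2)/4 3-mal integrieren. Durch Integration von dem Ruck und Verwendung der Anfangsbedingung a(0) = 9/2, erhalten wir a(t) = 9·exp(3·t/2)/2. Die Stammfunktion von der Beschleunigung ist die Geschwindigkeit. Mit v(0) = 3 erhalten wir v(t) = 3·exp(3·t/2). Die Stammfunktion von der Geschwindigkeit, mit x(0) = 2, ergibt die Position: x(t) = 2·exp(3·t/2). Mit x(t) = 2·exp(3·t/2) und Einsetzen von t = 2*log(3)/3, finden wir x = 6.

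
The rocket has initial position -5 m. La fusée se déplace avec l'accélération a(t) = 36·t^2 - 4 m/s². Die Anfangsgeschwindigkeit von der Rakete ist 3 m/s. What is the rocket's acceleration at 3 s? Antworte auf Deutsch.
Aus der Gleichung für die Beschleunigung a(t) = 36·t^2 - 4, setzen wir t = 3 ein und erhalten a = 320.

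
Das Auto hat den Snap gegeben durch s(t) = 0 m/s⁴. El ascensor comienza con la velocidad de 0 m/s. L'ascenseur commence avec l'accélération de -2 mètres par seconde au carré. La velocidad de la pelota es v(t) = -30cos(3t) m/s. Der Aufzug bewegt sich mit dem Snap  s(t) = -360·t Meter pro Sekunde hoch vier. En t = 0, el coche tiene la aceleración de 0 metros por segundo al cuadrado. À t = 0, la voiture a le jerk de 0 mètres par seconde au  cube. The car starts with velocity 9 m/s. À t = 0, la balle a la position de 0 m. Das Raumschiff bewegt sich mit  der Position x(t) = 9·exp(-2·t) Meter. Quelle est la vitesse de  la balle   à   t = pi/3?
De l'équation de la vitesse v(t) = -30·cos(3·t), nous substituons t = pi/3 pour obtenir v = 30.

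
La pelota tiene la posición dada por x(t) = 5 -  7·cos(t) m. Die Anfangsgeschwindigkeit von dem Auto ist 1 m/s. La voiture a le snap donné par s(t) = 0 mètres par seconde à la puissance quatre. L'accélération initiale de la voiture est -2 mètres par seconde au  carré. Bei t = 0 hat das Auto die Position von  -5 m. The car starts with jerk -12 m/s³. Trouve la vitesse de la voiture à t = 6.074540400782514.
Nous devons intégrer notre équation du snap s(t) = 0 3 fois. La primitive du snap est le jerk. En utilisant j(0) = -12, nous obtenons j(t) = -12. En prenant ∫j(t)dt et en appliquant a(0) = -2, nous trouvons a(t) = -12·t - 2. La primitive de l'accélération est la vitesse. En utilisant v(0) = 1, nous obtenons v(t) = -6·t^2 - 2·t + 1. De l'équation de la vitesse v(t) = -6·t^2 - 2·t + 1, nous substituons t = 6.074540400782514 pour obtenir v = -232.549327285999.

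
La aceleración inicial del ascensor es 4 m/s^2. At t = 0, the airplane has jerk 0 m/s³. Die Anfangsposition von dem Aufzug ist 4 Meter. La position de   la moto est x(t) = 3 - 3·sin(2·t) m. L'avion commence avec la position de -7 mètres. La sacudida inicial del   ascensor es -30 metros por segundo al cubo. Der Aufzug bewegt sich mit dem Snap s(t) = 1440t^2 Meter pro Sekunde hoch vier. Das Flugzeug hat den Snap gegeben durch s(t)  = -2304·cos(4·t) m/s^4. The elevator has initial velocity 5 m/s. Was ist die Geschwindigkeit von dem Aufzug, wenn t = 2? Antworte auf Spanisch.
Partiendo del snap s(t) = 1440·t^2, tomamos 3 integrales. Tomando ∫s(t)dt y aplicando j(0) = -30, encontramos j(t) = 480·t^3 - 30. Tomando ∫j(t)dt y aplicando a(0) = 4, encontramos a(t) = 120·t^4 - 30·t + 4. Integrando la aceleración y usando la condición inicial v(0) = 5, obtenemos v(t) = 24·t^5 - 15·t^2 + 4·t + 5. De la ecuación de la velocidad v(t) = 24·t^5 - 15·t^2 + 4·t + 5, sustituimos t = 2 para obtener v = 721.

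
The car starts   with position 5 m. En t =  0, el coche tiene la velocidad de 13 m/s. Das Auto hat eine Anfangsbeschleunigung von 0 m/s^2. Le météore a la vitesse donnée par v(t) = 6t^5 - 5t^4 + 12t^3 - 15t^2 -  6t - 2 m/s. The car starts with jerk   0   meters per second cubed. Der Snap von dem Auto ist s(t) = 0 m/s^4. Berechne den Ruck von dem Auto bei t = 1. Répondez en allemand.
Ausgehend von dem Snap s(t) = 0, nehmen wir 1 Stammfunktion. Mit ∫s(t)dt und Anwendung von j(0) = 0, finden wir j(t) = 0. Aus der Gleichung für den Ruck j(t) = 0, setzen wir t = 1 ein und erhalten j = 0.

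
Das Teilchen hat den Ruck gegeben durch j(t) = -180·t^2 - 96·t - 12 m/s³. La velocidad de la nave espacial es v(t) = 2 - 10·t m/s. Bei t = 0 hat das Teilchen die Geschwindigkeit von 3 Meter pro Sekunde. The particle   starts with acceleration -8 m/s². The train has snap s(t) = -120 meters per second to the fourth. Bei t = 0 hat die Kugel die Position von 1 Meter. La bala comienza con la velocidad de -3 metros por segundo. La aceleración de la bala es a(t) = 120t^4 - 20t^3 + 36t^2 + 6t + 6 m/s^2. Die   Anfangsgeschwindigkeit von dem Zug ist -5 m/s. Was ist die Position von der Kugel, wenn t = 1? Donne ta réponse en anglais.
Starting from acceleration a(t) = 120·t^4 - 20·t^3 + 36·t^2 + 6·t + 6, we take 2 integrals. Finding the integral of a(t) and using v(0) = -3: v(t) = 24·t^5 - 5·t^4 + 12·t^3 + 3·t^2 + 6·t - 3. Integrating velocity and using the initial condition x(0) = 1, we get x(t) = 4·t^6 - t^5 + 3·t^4 + t^3 + 3·t^2 - 3·t + 1. We have position x(t) = 4·t^6 - t^5 + 3·t^4 + t^3 + 3·t^2 - 3·t + 1. Substituting t = 1: x(1) = 8.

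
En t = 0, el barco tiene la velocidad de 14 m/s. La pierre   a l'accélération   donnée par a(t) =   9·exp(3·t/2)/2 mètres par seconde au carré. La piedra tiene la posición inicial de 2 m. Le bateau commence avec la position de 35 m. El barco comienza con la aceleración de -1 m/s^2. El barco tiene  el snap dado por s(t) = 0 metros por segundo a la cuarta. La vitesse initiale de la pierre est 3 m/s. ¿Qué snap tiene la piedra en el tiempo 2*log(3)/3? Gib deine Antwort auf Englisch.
To solve this, we need to take 2 derivatives of our acceleration equation a(t) = 9·exp(3·t/2)/2. Differentiating acceleration, we get jerk: j(t) = 27·exp(3·t/2)/4. Differentiating jerk, we get snap: s(t) = 81·exp(3·t/2)/8. We have snap s(t) = 81·exp(3·t/2)/8. Substituting t = 2*log(3)/3: s(2*log(3)/3) = 243/8.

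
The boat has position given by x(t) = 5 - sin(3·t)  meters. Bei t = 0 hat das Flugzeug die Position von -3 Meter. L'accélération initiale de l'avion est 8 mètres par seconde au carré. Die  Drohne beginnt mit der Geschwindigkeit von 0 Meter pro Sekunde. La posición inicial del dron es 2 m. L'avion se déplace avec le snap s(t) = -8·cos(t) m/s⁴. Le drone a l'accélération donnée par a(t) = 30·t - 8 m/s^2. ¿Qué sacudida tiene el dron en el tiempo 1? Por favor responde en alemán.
Um dies zu lösen, müssen wir 1 Ableitung unserer Gleichung für die Beschleunigung a(t) = 30·t - 8 nehmen. Die Ableitung von der Beschleunigung ergibt den Ruck: j(t) = 30. Wir haben den Ruck j(t) = 30. Durch Einsetzen von t = 1: j(1) = 30.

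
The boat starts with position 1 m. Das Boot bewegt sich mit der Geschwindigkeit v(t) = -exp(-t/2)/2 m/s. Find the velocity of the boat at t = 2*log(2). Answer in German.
Wir haben die Geschwindigkeit v(t) = -exp(-t/2)/2. Durch Einsetzen von t = 2*log(2): v(2*log(2)) = -1/4.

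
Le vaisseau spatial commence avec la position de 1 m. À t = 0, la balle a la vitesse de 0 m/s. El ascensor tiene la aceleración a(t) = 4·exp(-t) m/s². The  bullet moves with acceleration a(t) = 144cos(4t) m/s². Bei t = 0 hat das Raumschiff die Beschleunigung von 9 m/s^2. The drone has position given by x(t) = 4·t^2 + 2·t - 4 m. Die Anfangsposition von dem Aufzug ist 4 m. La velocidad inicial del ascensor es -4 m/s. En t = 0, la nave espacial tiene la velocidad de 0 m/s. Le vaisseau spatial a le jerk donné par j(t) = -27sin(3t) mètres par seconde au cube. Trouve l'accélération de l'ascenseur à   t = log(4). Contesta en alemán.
Mit a(t) = 4·exp(-t) und Einsetzen von t = log(4), finden wir a = 1.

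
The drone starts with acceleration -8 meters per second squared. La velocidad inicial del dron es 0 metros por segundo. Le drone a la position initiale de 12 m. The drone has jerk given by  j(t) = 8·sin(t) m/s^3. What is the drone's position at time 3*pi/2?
To find the answer, we compute 3 antiderivatives of j(t) = 8·sin(t). Taking ∫j(t)dt and applying a(0) = -8, we find a(t) = -8·cos(t). Taking ∫a(t)dt and applying v(0) = 0, we find v(t) = -8·sin(t). The antiderivative of velocity, with x(0) = 12, gives position: x(t) = 8·cos(t) + 4. Using x(t) = 8·cos(t) + 4 and substituting t = 3*pi/2, we find x = 4.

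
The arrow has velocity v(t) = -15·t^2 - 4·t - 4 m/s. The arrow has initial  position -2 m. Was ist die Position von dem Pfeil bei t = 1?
Um dies zu lösen, müssen wir 1 Stammfunktion unserer Gleichung für die Geschwindigkeit v(t) = -15·t^2 - 4·t - 4 finden. Die Stammfunktion von der Geschwindigkeit, mit x(0) = -2, ergibt die Position: x(t) = -5·t^3 - 2·t^2 - 4·t - 2. Mit x(t) = -5·t^3 - 2·t^2 - 4·t - 2 und Einsetzen von t = 1, finden wir x = -13.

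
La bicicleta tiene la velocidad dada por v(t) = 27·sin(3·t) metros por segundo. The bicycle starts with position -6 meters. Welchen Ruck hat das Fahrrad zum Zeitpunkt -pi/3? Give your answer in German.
Um dies zu lösen, müssen wir 2 Ableitungen unserer Gleichung für die Geschwindigkeit v(t) = 27·sin(3·t) nehmen. Mit d/dt von v(t) finden wir a(t) = 81·cos(3·t). Mit d/dt von a(t) finden wir j(t) = -243·sin(3·t). Mit j(t) = -243·sin(3·t) und Einsetzen von t = -pi/3, finden wir j = 0.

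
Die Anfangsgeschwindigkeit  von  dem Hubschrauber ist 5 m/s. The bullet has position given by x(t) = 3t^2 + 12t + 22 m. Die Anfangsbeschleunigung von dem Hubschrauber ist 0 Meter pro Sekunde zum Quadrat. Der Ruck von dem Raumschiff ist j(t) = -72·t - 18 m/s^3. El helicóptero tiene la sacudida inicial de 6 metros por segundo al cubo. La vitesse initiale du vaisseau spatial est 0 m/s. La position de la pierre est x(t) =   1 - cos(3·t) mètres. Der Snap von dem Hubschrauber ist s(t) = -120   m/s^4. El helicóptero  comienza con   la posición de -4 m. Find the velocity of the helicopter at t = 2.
We need to integrate our snap equation s(t) = -120 3 times. Taking ∫s(t)dt and applying j(0) = 6, we find j(t) = 6 - 120·t. Taking ∫j(t)dt and applying a(0) = 0, we find a(t) = 6·t·(1 - 10·t). Taking ∫a(t)dt and applying v(0) = 5, we find v(t) = -20·t^3 + 3·t^2 + 5. From the given velocity equation v(t) = -20·t^3 + 3·t^2 + 5, we substitute t = 2 to get v = -143.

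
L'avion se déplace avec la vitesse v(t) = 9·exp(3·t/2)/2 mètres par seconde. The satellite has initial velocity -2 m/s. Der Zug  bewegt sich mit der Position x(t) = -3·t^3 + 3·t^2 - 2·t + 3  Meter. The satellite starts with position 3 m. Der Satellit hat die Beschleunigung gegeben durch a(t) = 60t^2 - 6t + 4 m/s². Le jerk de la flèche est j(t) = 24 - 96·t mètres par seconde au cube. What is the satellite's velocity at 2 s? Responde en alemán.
Um dies zu lösen, müssen wir 1 Integral unserer Gleichung für die Beschleunigung a(t) = 60·t^2 - 6·t + 4 finden. Mit ∫a(t)dt und Anwendung von v(0) = -2, finden wir v(t) = 20·t^3 - 3·t^2 + 4·t - 2. Wir haben die Geschwindigkeit v(t) = 20·t^3 - 3·t^2 + 4·t - 2. Durch Einsetzen von t = 2: v(2) = 154.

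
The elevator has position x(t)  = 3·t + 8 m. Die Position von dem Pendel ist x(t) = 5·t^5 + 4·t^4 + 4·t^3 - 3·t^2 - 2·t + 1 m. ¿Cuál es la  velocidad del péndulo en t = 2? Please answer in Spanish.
Partiendo de la posición x(t) = 5·t^5 + 4·t^4 + 4·t^3 - 3·t^2 - 2·t + 1, tomamos 1 derivada. La derivada de la posición da la velocidad: v(t) = 25·t^4 + 16·t^3 + 12·t^2 - 6·t - 2. De la ecuación de la velocidad v(t) = 25·t^4 + 16·t^3 + 12·t^2 - 6·t - 2, sustituimos t = 2 para obtener v = 562.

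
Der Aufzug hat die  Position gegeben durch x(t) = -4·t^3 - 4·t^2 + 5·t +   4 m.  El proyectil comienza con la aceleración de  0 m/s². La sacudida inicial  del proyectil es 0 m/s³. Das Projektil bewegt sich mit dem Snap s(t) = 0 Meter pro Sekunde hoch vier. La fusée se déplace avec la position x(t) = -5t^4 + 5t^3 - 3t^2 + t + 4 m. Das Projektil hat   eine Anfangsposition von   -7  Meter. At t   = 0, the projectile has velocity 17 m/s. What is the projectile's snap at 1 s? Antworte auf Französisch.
Nous avons le snap s(t) = 0. En substituant t = 1: s(1) = 0.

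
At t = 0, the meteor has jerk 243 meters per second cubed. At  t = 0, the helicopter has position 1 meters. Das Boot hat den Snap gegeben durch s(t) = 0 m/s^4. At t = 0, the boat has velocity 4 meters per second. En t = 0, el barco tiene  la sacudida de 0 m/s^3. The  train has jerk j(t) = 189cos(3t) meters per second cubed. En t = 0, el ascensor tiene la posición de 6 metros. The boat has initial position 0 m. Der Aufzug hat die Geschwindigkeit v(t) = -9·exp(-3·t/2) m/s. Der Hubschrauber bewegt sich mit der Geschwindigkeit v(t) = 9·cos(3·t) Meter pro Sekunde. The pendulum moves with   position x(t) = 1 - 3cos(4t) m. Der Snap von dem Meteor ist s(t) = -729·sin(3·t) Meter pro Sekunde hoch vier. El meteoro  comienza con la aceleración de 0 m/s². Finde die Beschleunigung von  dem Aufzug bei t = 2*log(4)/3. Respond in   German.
Ausgehend von der Geschwindigkeit v(t) = -9·exp(-3·t/2), nehmen wir 1 Ableitung. Durch Ableiten von der Geschwindigkeit erhalten wir die Beschleunigung: a(t) = 27·exp(-3·t/2)/2. Wir haben die Beschleunigung a(t) = 27·exp(-3·t/2)/2. Durch Einsetzen von t = 2*log(4)/3: a(2*log(4)/3) = 27/8.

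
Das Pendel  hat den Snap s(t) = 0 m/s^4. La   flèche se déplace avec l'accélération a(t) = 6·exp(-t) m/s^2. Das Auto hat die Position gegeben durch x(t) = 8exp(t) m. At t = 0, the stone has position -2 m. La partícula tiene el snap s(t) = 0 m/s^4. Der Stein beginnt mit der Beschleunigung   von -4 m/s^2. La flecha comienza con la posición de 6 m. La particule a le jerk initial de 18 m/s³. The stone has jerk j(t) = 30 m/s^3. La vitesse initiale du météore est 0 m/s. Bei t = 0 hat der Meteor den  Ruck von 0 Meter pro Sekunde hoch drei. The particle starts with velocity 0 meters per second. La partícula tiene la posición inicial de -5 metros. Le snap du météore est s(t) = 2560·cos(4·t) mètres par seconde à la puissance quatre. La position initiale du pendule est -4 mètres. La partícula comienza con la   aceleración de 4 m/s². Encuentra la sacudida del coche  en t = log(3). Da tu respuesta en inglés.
To solve this, we need to take 3 derivatives of our position equation x(t) = 8·exp(t). Differentiating position, we get velocity: v(t) = 8·exp(t). Taking d/dt of v(t), we find a(t) = 8·exp(t). Differentiating acceleration, we get jerk: j(t) = 8·exp(t). Using j(t) = 8·exp(t) and substituting t = log(3), we find j = 24.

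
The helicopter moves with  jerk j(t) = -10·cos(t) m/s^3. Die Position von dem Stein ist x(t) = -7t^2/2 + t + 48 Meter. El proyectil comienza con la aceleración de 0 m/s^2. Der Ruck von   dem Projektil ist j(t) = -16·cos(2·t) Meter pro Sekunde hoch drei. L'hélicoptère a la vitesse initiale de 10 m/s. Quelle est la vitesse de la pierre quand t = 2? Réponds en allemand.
Wir müssen unsere Gleichung für die Position x(t) = -7·t^2/2 + t + 48 1-mal ableiten. Mit d/dt von x(t) finden wir v(t) = 1 - 7·t. Aus der Gleichung für die Geschwindigkeit v(t) = 1 - 7·t, setzen wir t = 2 ein und erhalten v = -13.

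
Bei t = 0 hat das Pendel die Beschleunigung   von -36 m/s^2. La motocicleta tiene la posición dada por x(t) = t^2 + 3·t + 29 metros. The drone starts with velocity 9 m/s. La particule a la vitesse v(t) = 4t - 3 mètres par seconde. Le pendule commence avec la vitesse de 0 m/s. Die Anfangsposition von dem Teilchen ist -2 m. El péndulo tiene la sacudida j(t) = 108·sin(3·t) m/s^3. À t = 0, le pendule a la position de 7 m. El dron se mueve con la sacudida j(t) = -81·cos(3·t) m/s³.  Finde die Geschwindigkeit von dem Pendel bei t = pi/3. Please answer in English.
We need to integrate our jerk equation j(t) = 108·sin(3·t) 2 times. Taking ∫j(t)dt and applying a(0) = -36, we find a(t) = -36·cos(3·t). The antiderivative of acceleration, with v(0) = 0, gives velocity: v(t) = -12·sin(3·t). We have velocity v(t) = -12·sin(3·t). Substituting t = pi/3: v(pi/3) = 0.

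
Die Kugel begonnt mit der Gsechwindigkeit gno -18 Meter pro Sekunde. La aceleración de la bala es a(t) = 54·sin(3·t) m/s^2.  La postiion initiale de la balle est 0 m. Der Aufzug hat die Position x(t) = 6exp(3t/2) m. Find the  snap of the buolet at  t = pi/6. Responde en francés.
Pour résoudre ceci, nous devons prendre 2 dérivées de notre équation de l'accélération a(t) = 54·sin(3·t). La dérivée de l'accélération donne le jerk: j(t) = 162·cos(3·t). En dérivant le jerk, nous obtenons le snap: s(t) = -486·sin(3·t). En utilisant s(t) = -486·sin(3·t) et en substituant t = pi/6, nous trouvons s = -486.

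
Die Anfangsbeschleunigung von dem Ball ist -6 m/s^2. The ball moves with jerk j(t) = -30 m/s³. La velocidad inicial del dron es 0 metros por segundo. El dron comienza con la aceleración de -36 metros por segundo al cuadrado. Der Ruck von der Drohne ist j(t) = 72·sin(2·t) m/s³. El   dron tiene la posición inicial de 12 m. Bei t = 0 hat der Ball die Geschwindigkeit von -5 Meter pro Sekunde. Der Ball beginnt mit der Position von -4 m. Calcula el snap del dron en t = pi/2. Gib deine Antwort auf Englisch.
We must differentiate our jerk equation j(t) = 72·sin(2·t) 1 time. Differentiating jerk, we get snap: s(t) = 144·cos(2·t). Using s(t) = 144·cos(2·t) and substituting t = pi/2, we find s = -144.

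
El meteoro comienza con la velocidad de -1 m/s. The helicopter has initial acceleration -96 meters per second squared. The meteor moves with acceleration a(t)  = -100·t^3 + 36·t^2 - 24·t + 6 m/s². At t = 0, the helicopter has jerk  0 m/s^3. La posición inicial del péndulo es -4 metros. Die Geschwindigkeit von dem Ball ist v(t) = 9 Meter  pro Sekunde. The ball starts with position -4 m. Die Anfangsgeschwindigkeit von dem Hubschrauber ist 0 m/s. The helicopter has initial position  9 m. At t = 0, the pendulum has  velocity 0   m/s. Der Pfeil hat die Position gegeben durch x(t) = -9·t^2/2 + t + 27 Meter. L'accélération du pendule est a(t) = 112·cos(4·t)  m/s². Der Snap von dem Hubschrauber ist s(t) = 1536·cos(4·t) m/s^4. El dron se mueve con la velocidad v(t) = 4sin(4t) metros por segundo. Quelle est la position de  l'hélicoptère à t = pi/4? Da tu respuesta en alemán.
Ausgehend von dem Snap s(t) = 1536·cos(4·t), nehmen wir 4 Stammfunktionen. Mit ∫s(t)dt und Anwendung von j(0) = 0, finden wir j(t) = 384·sin(4·t). Die Stammfunktion von dem Ruck ist die Beschleunigung. Mit a(0) = -96 erhalten wir a(t) = -96·cos(4·t). Die Stammfunktion von der Beschleunigung, mit v(0) = 0, ergibt die Geschwindigkeit: v(t) = -24·sin(4·t). Das Integral von der Geschwindigkeit, mit x(0) = 9, ergibt die Position: x(t) = 6·cos(4·t) + 3. Wir haben die Position x(t) = 6·cos(4·t) + 3. Durch Einsetzen von t = pi/4: x(pi/4) = -3.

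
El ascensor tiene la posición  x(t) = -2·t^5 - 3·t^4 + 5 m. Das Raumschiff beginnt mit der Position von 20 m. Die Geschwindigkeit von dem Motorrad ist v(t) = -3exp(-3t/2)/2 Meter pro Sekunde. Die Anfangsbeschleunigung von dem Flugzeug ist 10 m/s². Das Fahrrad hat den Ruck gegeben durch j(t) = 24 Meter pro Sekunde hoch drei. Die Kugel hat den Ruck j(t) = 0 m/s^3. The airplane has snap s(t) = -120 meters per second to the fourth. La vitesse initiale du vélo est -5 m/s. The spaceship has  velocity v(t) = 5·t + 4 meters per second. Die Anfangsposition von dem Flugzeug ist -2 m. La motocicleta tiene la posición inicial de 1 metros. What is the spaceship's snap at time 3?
Starting from velocity v(t) = 5·t + 4, we take 3 derivatives. The derivative of velocity gives acceleration: a(t) = 5. Taking d/dt of a(t), we find j(t) = 0. Differentiating jerk, we get snap: s(t) = 0. Using s(t) = 0 and substituting t = 3, we find s = 0.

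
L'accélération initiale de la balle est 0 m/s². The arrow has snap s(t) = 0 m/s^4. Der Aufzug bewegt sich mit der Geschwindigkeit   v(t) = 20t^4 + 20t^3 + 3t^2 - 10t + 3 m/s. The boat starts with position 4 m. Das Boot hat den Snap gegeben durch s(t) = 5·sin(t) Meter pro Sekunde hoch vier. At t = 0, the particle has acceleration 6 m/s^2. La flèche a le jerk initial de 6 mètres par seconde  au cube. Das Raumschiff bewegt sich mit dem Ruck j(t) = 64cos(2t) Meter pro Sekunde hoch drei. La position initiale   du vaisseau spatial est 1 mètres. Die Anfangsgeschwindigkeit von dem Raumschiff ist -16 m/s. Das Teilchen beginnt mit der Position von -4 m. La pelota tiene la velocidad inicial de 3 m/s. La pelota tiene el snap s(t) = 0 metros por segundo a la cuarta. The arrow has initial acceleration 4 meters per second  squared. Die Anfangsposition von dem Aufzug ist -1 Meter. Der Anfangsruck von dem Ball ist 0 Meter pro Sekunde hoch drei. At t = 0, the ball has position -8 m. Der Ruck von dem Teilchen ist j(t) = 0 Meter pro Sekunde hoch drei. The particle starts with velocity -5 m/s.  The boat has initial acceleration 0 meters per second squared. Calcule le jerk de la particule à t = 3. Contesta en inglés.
From the given jerk equation j(t) = 0, we substitute t = 3 to get j = 0.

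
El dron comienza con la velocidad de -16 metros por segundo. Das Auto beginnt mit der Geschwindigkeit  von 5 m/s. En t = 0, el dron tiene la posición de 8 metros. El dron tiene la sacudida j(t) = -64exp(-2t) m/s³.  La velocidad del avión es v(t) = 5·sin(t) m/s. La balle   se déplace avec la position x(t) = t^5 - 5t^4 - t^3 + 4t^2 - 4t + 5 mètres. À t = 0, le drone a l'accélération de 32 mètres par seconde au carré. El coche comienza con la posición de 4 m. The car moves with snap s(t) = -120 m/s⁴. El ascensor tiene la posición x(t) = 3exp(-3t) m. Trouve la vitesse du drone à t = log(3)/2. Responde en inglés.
We need to integrate our jerk equation j(t) = -64·exp(-2·t) 2 times. Finding the integral of j(t) and using a(0) = 32: a(t) = 32·exp(-2·t). Integrating acceleration and using the initial condition v(0) = -16, we get v(t) = -16·exp(-2·t). Using v(t) = -16·exp(-2·t) and substituting t = log(3)/2, we find v = -16/3.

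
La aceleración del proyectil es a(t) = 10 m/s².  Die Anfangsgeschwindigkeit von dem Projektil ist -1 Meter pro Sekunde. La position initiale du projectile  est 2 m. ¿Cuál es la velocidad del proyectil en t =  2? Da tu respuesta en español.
Debemos encontrar la antiderivada de nuestra ecuación de la aceleración a(t) = 10 1 vez. La integral de la aceleración, con v(0) = -1, da la velocidad: v(t) = 10·t - 1. Usando v(t) = 10·t - 1 y sustituyendo t = 2, encontramos v = 19.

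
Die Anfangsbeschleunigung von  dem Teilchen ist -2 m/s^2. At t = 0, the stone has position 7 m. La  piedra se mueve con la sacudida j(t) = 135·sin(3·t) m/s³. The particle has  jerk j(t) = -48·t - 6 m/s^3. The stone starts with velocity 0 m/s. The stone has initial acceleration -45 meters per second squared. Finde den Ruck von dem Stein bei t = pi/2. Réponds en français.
De l'équation du jerk j(t) = 135·sin(3·t), nous substituons t = pi/2 pour obtenir j = -135.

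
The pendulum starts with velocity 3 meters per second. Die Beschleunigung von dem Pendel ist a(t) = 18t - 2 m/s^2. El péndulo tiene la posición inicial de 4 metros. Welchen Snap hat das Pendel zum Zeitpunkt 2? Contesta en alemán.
Ausgehend von der Beschleunigung a(t) = 18·t - 2, nehmen wir 2 Ableitungen. Mit d/dt von a(t) finden wir j(t) = 18. Durch Ableiten von dem Ruck erhalten wir den Snap: s(t) = 0. Mit s(t) = 0 und Einsetzen von t = 2, finden wir s = 0.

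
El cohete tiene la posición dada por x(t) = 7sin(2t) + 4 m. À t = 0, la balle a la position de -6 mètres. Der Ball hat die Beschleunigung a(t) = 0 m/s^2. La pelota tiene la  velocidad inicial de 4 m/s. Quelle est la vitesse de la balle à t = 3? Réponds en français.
Nous devons trouver l'intégrale de notre équation de l'accélération a(t) = 0 1 fois. L'intégrale de l'accélération, avec v(0) = 4, donne la vitesse: v(t) = 4. Nous avons la vitesse v(t) = 4. En substituant t = 3: v(3) = 4.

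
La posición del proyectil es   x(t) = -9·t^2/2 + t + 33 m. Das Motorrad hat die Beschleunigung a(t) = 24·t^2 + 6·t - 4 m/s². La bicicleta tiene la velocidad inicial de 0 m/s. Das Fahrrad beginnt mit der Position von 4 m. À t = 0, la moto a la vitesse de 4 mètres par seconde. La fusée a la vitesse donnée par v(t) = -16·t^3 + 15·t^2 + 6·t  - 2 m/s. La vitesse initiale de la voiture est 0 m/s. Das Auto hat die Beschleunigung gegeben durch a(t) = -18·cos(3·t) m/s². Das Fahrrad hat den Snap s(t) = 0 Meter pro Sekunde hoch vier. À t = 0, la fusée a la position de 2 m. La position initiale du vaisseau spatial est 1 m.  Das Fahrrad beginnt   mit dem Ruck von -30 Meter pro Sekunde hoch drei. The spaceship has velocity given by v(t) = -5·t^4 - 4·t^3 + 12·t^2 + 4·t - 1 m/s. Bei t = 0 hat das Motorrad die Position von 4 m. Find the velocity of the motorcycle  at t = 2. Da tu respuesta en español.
Para resolver esto, necesitamos tomar 1 antiderivada de nuestra ecuación de la aceleración a(t) = 24·t^2 + 6·t - 4. La antiderivada de la aceleración, con v(0) = 4, da la velocidad: v(t) = 8·t^3 + 3·t^2 - 4·t + 4. Usando v(t) = 8·t^3 + 3·t^2 - 4·t + 4 y sustituyendo t = 2, encontramos v = 72.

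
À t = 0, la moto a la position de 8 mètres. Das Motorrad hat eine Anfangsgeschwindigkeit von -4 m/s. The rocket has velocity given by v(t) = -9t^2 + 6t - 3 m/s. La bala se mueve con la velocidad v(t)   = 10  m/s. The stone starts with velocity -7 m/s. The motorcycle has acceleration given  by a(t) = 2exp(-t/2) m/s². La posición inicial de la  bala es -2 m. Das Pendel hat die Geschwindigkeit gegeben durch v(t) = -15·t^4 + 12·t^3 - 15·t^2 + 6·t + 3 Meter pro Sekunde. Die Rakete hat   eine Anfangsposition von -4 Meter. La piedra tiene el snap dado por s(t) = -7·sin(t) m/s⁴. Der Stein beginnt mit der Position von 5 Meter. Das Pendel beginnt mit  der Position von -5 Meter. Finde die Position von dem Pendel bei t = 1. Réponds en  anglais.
We must find the integral of our velocity equation v(t) = -15·t^4 + 12·t^3 - 15·t^2 + 6·t + 3 1 time. The integral of velocity is position. Using x(0) = -5, we get x(t) = -3·t^5 + 3·t^4 - 5·t^3 + 3·t^2 + 3·t - 5. Using x(t) = -3·t^5 + 3·t^4 - 5·t^3 + 3·t^2 + 3·t - 5 and substituting t = 1, we find x = -4.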